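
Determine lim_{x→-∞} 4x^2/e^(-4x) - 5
The quotient is an ∞/∞ indeterminate form as x → -∞.
Compare growth rates of the dominant terms (exponentials ≫ polynomials ≫ logarithms), or apply L'Hôpital's rule; the quotient → 0.
Adding the constant: 0 - 5 = -5. Limit = -5.

Final answer: -5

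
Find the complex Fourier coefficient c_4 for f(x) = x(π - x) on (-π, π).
Compute the real Fourier coefficients first: a_4 = -1/4, b_4 = -π/2.
Then c_4 = (a_4 − i·b_4)/2 = -1/8 + i·π/4.

Final answer: -1/8 + i·π/4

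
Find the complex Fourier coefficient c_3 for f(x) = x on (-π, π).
Compute the real Fourier coefficients first: a_3 = 0, b_3 = 2/3.
Then c_3 = (a_3 − i·b_3)/2 = -i/3.

Final answer: -i/3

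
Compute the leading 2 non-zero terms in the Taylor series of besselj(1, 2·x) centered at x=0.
-x^3/2 + x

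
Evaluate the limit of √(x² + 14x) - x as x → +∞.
As x → +∞: multiply by the conjugate to get (14x)/(√(x²+14x)+x); the denominator ~ 2x, so the limit is 14/2 = 7.
Limit = 7.

Final answer: 7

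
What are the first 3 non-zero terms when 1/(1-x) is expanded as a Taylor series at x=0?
x^2 + x + 1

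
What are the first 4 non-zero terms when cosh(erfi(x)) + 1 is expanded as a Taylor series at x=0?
x^6·(4/(45·π^3) + 8/(9·π^2) + 28/(45·π)) + x^4·(2/(3·π^2) + 4/(3·π)) + 2·x^2/π + 2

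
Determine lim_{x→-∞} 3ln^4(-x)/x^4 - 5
The quotient is an ∞/∞ indeterminate form as x → -∞.
Compare growth rates of the dominant terms (exponentials ≫ polynomials ≫ logarithms), or apply L'Hôpital's rule; the quotient → 0.
Adding the constant: 0 - 5 = -5. Limit = -5.

Final answer: -5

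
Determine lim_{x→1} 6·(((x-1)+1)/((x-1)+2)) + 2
Direct substitution at x = 1 gives 5.

Final answer: 5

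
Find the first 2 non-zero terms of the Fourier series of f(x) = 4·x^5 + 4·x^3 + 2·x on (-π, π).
(-152·π^2 + 8·π^4 + 916)·sin(x) + (-4·π^4 - 26 + 16·π^2)·sin(2·x)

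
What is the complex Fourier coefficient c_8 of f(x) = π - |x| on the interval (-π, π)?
Compute the real Fourier coefficients first: a_8 = 0, b_8 = 0.
Then c_8 = (a_8 − i·b_8)/2 = 0.

Final answer: 0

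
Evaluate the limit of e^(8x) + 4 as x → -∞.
Evaluate the dominant behaviour as x → -∞; each term tends to a finite value or vanishes.
Limit = 4.

Final answer: 4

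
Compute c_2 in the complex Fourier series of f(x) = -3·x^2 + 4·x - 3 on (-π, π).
Compute the real Fourier coefficients first: a_2 = -3, b_2 = -4.
Then c_2 = (a_2 − i·b_2)/2 = -3/2 + 2·i.

Final answer: -3/2 + 2·i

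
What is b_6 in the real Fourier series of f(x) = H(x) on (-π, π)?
b_6 = (1/π) ∫_{-π}^{π} f(x)·sin(6x) dx.
Evaluate the integral (use parity and integration by parts as needed): b_6 = 0.

Final answer: 0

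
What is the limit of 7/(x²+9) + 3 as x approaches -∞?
Evaluate the dominant behaviour as x → -∞; each term tends to a finite value or vanishes.
Limit = 3.

Final answer: 3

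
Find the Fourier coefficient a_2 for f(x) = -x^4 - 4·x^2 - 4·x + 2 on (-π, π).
a_2 = (1/π) ∫_{-π}^{π} f(x)·cos(2x) dx.
Evaluate the integral (use parity and integration by parts as needed): a_2 = -2·π^2 - 1.

Final answer: -2·π^2 - 1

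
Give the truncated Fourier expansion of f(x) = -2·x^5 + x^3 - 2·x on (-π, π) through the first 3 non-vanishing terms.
(-496 - 4·π^4 + 82·π^2)·sin(x) + (-11·π^2 + 37/2 + 2·π^4)·sin(2·x) + (-4·π^4/3 - 304/81 + 98·π^2/27)·sin(3·x)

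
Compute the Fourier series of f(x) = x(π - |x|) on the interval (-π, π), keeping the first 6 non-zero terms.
8·sin(x)/π + 8·sin(3·x)/(27·π) + 8·sin(5·x)/(125·π) + 8·sin(7·x)/(343·π) + 8·sin(9·x)/(729·π) + 8·sin(11·x)/(1331·π)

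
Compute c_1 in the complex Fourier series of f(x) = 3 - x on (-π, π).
Compute the real Fourier coefficients first: a_1 = 0, b_1 = -2.
Then c_1 = (a_1 − i·b_1)/2 = i.

Final answer: i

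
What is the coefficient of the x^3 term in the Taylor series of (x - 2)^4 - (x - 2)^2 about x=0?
Expand to order 3: (x - 2)^4 - (x - 2)^2 = -8·x^3 + 23·x^2 - 28·x + 12 + O(x^4).
The coefficient of x^3 is -8.

Final answer: -8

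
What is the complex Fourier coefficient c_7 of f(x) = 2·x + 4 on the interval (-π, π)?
Compute the real Fourier coefficients first: a_7 = 0, b_7 = 4/7.
Then c_7 = (a_7 − i·b_7)/2 = -2·i/7.

Final answer: -2·i/7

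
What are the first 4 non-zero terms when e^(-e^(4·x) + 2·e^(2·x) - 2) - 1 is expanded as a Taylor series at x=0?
-4·x^4·e^(-1)/3 - 8·x^3·e^(-1) - 4·x^2·e^(-1) - 1 + e^(-1)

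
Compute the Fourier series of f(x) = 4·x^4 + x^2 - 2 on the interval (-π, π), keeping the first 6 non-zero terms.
(188 - 32·π^2)·cos(x) + (-11 + 8·π^2)·cos(2·x) + (52/27 - 32·π^2/9)·cos(3·x) + (-1/2 + 2·π^2)·cos(4·x) + (92/625 - 32·π^2/25)·cos(5·x) - 2 + π^2/3 + 4·π^4/5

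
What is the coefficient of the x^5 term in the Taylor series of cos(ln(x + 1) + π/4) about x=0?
Expand to order 5: cos(ln(x + 1) + π/4) = 5·√(2)·x^5/24 - 5·√(2)·x^4/24 + √(2)·x^3/6 - √(2)·x/2 + √(2)/2 + O(x^6).
The coefficient of x^5 is 5·√(2)/24.

Final answer: 5·√(2)/24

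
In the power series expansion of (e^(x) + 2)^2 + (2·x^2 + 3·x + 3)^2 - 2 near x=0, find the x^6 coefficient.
Expand to order 6: (e^(x) + 2)^2 + (2·x^2 + 3·x + 3)^2 - 2 = 17·x^6/180 + 3·x^5/10 + 29·x^4/6 + 14·x^3 + 25·x^2 + 24·x + 16 + O(x^7).
The coefficient of x^6 is 17/180.

Final answer: 17/180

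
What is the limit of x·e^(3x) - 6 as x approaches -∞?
The product is a 0·∞ indeterminate form at x → -∞.
Rewrite the product as x / e^(-3x) (an ∞/∞ form) and apply L'Hôpital, or use the standard hierarchy e^(3|x|) ≫ |x| as x → -∞.
The indeterminate product → 0, so the limit = -6.

Final answer: -6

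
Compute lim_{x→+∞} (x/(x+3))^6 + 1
As x → +∞: x/(x+3) = 1/(1 + 3/x) → 1, and the 6th power of a limit-1 base also → 1; with the additive constant, 1 + 1 = 2.
Limit = 2.

Final answer: 2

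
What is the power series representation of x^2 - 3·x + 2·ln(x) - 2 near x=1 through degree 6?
-4 + (x - 1) + 2·(x - 1)^3/3 - (x - 1)^4/2 + 2·(x - 1)^5/5 - (x - 1)^6/3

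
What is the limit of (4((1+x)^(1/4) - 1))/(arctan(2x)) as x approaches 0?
Both numerator and denominator → 0 as x → 0; this is a 0/0 indeterminate form.
Expand each to leading order near x = 0: numerator ~ x, denominator ~ 2·x.
The limit of the ratio is 1/2.

Final answer: 1/2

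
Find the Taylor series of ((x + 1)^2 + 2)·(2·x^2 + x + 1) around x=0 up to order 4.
2·x^4 + 5·x^3 + 9·x^2 + 5·x + 3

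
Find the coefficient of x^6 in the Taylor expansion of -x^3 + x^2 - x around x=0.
Expand to order 6: -x^3 + x^2 - x = -x^3 + x^2 - x + O(x^7).
The coefficient of x^6 is 0.

Final answer: 0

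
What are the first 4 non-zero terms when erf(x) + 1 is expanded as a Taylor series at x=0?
x^5/(5·√(π)) - 2·x^3/(3·√(π)) + 2·x/√(π) + 1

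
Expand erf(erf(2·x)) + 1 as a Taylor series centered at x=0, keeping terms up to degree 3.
x^3·(-128/(3·π^2) - 32/(3·π)) + 8·x/π + 1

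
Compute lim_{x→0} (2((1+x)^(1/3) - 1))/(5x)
Both numerator and denominator → 0 as x → 0; this is a 0/0 indeterminate form.
Expand each to leading order near x = 0: numerator ~ 2·x/3, denominator ~ 5·x.
The limit of the ratio is 2/15.

Final answer: 2/15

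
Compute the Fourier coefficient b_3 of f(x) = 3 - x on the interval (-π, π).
b_3 = (1/π) ∫_{-π}^{π} f(x)·sin(3x) dx.
Evaluate the integral (use parity and integration by parts as needed): b_3 = -2/3.

Final answer: -2/3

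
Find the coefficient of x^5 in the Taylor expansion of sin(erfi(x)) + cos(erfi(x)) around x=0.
Expand to order 5: sin(erfi(x)) + cos(erfi(x)) = x^5·(-4/(3·π^(3/2)) + 4/(15·π^(5/2)) + 1/(5·√(π))) + x^4·(-4/(3·π) + 2/(3·π^2)) + x^3·(-4/(3·π^(3/2)) + 2/(3·√(π))) - 2·x^2/π + 2·x/√(π) + 1 + O(x^6).
The coefficient of x^5 is -4/(3·π^(3/2)) + 4/(15·π^(5/2)) + 1/(5·√(π)).

Final answer: -4/(3·π^(3/2)) + 4/(15·π^(5/2)) + 1/(5·√(π))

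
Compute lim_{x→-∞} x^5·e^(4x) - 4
The product is a 0·∞ indeterminate form at x → -∞.
Rewrite the product as x^5 / e^(-4x) (an ∞/∞ form) and apply L'Hôpital, or use the standard hierarchy e^(4|x|) ≫ |x^5| as x → -∞.
The indeterminate product → 0, so the limit = -4.

Final answer: -4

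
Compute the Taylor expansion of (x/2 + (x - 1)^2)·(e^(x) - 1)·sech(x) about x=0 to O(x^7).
-233·x^6/720 + 9·x^5/80 + 19·x^4/24 - x^3/12 - x^2 + x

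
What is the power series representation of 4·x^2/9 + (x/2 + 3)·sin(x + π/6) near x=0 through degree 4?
x^4·(1/16 - √(3)/24) + x^3·(-√(3)/4 - 1/8) + x^2·(-11/36 + √(3)/4) + x·(1/4 + 3·√(3)/2) + 3/2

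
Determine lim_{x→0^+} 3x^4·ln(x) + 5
The product is a 0·∞ indeterminate form at x → 0⁺.
Rewrite the product as 3·ln(x) / x^(-4) and apply L'Hôpital, or use the standard hierarchy x^(-4) ≫ |ln x| as x → 0⁺.
The indeterminate product → 0, so the limit = 5.

Final answer: 5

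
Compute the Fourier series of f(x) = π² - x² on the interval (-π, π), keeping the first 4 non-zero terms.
4·cos(x) - cos(2·x) + 4·cos(3·x)/9 + 2·π^2/3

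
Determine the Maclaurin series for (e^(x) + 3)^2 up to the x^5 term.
19·x^5/60 + 11·x^4/12 + 7·x^3/3 + 5·x^2 + 8·x + 16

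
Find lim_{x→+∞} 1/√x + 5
Evaluate the dominant behaviour as x → +∞; each term tends to a finite value or vanishes.
Limit = 5.

Final answer: 5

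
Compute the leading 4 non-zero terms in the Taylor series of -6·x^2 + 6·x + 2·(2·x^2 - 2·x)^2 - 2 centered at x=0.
-16·x^3 + 2·x^2 + 6·x - 2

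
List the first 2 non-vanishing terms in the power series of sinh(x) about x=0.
x^3/6 + x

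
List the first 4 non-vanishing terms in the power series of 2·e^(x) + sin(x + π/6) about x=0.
x^3·(1/3 - √(3)/12) + 3·x^2/4 + x·(√(3)/2 + 2) + 5/2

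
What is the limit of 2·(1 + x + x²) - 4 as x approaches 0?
Direct substitution at x = 0 gives -2.

Final answer: -2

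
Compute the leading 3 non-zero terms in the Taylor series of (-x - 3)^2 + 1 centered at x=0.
x^2 + 6·x + 10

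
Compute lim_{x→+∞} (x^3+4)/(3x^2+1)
This is an ∞/∞ indeterminate form as x → +∞.
Divide numerator and denominator by x^3 and let the lower-order terms vanish; the numerator's degree 3 exceeds the denominator's degree 2, so the quotient diverges.
Limit = ∞.

Final answer: ∞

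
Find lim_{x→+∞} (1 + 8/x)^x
As x → +∞: this is the defining limit (1 + 8/x)^x → e^8.
Limit = e^(8).

Final answer: e^(8)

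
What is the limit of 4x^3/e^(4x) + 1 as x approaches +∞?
The quotient is an ∞/∞ indeterminate form as x → +∞.
The exponential denominator e^(4x) dominates the polynomial numerator (e^x ≫ x^3 as x → ∞), so the quotient → 0.
Adding the constant: 0 + 1 = 1. Limit = 1.

Final answer: 1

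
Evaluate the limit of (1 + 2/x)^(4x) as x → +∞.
As x → +∞: write (1 + 2/x)^(4x) = ((1 + 2/x)^x)^4 → (e^2)^4 = e^8.
Limit = e^(8).

Final answer: e^(8)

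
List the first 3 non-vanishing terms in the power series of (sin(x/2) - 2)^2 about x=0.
x^2/4 - 2·x + 4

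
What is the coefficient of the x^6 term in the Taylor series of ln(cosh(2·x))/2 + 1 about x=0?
Expand to order 6: ln(cosh(2·x))/2 + 1 = 32·x^6/45 - 2·x^4/3 + x^2 + 1 + O(x^7).
The coefficient of x^6 is 32/45.

Final answer: 32/45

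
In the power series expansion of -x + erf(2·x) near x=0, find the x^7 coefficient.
Expand to order 7: -x + erf(2·x) = -128·x^7/(21·√(π)) + 32·x^5/(5·√(π)) - 16·x^3/(3·√(π)) + x·(-1 + 4/√(π)) + O(x^8).
The coefficient of x^7 is -128/(21·√(π)).

Final answer: -128/(21·√(π))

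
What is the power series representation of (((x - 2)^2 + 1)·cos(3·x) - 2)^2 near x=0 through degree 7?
5319·x^7/5 - 441·x^6/4 - 954·x^5 + 785·x^4/2 + 280·x^3 - 113·x^2 - 24·x + 9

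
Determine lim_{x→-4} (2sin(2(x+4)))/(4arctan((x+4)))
Both numerator and denominator → 0 as x → -4; this is a 0/0 indeterminate form.
Expand each to leading order near x = -4: numerator ~ 4·(x + 4), denominator ~ 4·(x + 4).
The limit of the ratio is 1.

Final answer: 1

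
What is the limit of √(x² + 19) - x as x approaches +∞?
This is an ∞ − ∞ indeterminate form.
Multiply and divide by the conjugate √(x²+19) + x; the x² terms cancel, leaving 19/(√(x²+19)+x) → 0.
Limit = 0.

Final answer: 0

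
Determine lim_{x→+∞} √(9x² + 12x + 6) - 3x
As x → +∞: multiply by the conjugate to get (12x+6)/(√(9x²+12x+6)+3x); the denominator ~ 6x, so the limit is 12/6 = 2.
Limit = 2.

Final answer: 2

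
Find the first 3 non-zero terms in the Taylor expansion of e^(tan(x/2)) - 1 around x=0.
x^3/16 + x^2/8 + x/2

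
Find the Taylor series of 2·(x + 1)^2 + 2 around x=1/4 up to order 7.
41/8 + 5·(x - 1/4) + 2·(x - 1/4)^2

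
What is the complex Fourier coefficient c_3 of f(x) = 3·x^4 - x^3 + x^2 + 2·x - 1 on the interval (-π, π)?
Compute the real Fourier coefficients first: a_3 = 4/3 - 8·π^2/3, b_3 = 16/9 - 2·π^2/3.
Then c_3 = (a_3 − i·b_3)/2 = -4·π^2/3 + 2/3 - 8·i/9 + i·π^2/3.

Final answer: -4·π^2/3 + 2/3 - 8·i/9 + i·π^2/3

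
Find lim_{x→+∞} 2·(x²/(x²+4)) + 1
Evaluate the dominant behaviour as x → +∞; each term tends to a finite value or vanishes.
Limit = 3.

Final answer: 3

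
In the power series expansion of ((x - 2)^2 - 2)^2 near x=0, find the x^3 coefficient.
Expand to order 3: ((x - 2)^2 - 2)^2 = -8·x^3 + 20·x^2 - 16·x + 4 + O(x^4).
The coefficient of x^3 is -8.

Final answer: -8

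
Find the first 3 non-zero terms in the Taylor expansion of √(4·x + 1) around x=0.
-2·x^2 + 2·x + 1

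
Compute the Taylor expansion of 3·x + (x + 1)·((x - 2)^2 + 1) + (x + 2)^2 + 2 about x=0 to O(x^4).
x^3 - 2·x^2 + 8·x + 11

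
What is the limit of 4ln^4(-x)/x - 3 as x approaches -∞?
The quotient is an ∞/∞ indeterminate form as x → -∞.
Compare growth rates of the dominant terms (exponentials ≫ polynomials ≫ logarithms), or apply L'Hôpital's rule; the quotient → 0.
Adding the constant: 0 - 3 = -3. Limit = -3.

Final answer: -3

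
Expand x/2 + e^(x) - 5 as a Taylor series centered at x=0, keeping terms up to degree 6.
x^6/720 + x^5/120 + x^4/24 + x^3/6 + x^2/2 + 3·x/2 - 4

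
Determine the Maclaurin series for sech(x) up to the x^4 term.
5·x^4/24 - x^2/2 + 1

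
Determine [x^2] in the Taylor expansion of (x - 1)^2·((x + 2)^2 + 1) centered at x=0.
Expand to order 2: (x - 1)^2·((x + 2)^2 + 1) = -2·x^2 - 6·x + 5 + O(x^3).
The coefficient of x^2 is -2.

Final answer: -2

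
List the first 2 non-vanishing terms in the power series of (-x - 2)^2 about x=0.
4·x + 4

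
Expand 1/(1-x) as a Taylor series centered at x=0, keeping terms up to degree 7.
x^7 + x^6 + x^5 + x^4 + x^3 + x^2 + x + 1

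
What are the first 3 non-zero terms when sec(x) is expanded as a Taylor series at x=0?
5·x^4/24 + x^2/2 + 1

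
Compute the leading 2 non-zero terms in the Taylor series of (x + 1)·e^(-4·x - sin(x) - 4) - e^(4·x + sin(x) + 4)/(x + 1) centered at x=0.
x·(-4·e^(4) - 4·e^(-4)) - e^(4) + e^(-4)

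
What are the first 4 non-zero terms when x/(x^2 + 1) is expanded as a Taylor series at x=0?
-x^7 + x^5 - x^3 + x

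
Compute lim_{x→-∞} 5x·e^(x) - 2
The product is a 0·∞ indeterminate form at x → -∞.
Rewrite the product as 5x / e^(-x) (an ∞/∞ form) and apply L'Hôpital, or use the standard hierarchy e^(|x|) ≫ |x| as x → -∞.
The indeterminate product → 0, so the limit = -2.

Final answer: -2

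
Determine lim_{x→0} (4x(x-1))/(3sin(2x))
Both numerator and denominator → 0 as x → 0; this is a 0/0 indeterminate form.
Expand each to leading order near x = 0: numerator ~ -4·x, denominator ~ 6·x.
The limit of the ratio is -2/3.

Final answer: -2/3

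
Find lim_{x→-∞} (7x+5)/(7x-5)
Evaluate the dominant behaviour as x → -∞; each term tends to a finite value or vanishes.
Limit = 1.

Final answer: 1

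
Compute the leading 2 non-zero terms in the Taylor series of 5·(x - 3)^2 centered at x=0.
45 - 30·x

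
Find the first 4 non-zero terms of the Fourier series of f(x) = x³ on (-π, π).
(-12 + 2·π^2)·sin(x) + (3/2 - π^2)·sin(2·x) + (-4/9 + 2·π^2/3)·sin(3·x) + (3/16 - π^2/2)·sin(4·x)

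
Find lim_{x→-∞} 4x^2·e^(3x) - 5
The product is a 0·∞ indeterminate form at x → -∞.
Rewrite the product as 4x^2 / e^(-3x) (an ∞/∞ form) and apply L'Hôpital, or use the standard hierarchy e^(3|x|) ≫ |x^2| as x → -∞.
The indeterminate product → 0, so the limit = -5.

Final answer: -5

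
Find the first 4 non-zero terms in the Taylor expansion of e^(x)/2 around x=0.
x^3/12 + x^2/4 + x/2 + 1/2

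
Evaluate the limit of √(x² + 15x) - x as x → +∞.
As x → +∞: multiply by the conjugate to get (15x)/(√(x²+15x)+x); the denominator ~ 2x, so the limit is 15/2.
Limit = 15/2.

Final answer: 15/2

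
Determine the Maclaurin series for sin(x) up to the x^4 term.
-x^3/6 + x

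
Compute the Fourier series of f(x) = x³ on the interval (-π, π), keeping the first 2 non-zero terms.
(-12 + 2·π^2)·sin(x) + (3/2 - π^2)·sin(2·x)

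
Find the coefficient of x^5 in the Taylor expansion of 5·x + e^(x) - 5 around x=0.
Expand to order 5: 5·x + e^(x) - 5 = x^5/120 + x^4/24 + x^3/6 + x^2/2 + 6·x - 4 + O(x^6).
The coefficient of x^5 is 1/120.

Final answer: 1/120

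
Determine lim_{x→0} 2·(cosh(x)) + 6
Direct substitution at x = 0 gives 8.

Final answer: 8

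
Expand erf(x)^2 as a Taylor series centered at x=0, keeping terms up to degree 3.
4·x^2/π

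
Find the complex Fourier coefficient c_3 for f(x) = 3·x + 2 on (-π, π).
Compute the real Fourier coefficients first: a_3 = 0, b_3 = 2.
Then c_3 = (a_3 − i·b_3)/2 = -i.

Final answer: -i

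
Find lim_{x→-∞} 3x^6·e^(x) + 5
The product is a 0·∞ indeterminate form at x → -∞.
Rewrite the product as 3x^6 / e^(-x) (an ∞/∞ form) and apply L'Hôpital, or use the standard hierarchy e^(|x|) ≫ |x^6| as x → -∞.
The indeterminate product → 0, so the limit = 5.

Final answer: 5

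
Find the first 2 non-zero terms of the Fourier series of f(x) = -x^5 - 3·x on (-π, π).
(-246 - 2·π^4 + 40·π^2)·sin(x) + (-5·π^2 + 21/2 + π^4)·sin(2·x)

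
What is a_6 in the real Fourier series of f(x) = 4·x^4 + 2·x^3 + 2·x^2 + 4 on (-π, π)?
a_6 = (1/π) ∫_{-π}^{π} f(x)·cos(6x) dx.
Evaluate the integral (use parity and integration by parts as needed): a_6 = 2/27 + 8·π^2/9.

Final answer: 2/27 + 8·π^2/9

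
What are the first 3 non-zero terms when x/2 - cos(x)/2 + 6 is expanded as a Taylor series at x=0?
x^2/4 + x/2 + 11/2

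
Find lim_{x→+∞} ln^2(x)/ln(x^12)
This is an ∞/∞ indeterminate form as x → +∞.
Write ln(x^12) = 12·ln(x), reducing the quotient to ln(x)/12 → ∞.
Limit = ∞.

Final answer: ∞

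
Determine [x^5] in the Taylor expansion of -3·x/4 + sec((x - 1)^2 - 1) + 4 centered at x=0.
Expand to order 5: -3·x/4 + sec((x - 1)^2 - 1) + 4 = -20·x^5/3 + 23·x^4/6 - 2·x^3 + 2·x^2 - 3·x/4 + 5 + O(x^6).
The coefficient of x^5 is -20/3.

Final answer: -20/3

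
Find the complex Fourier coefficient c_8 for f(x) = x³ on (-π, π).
Compute the real Fourier coefficients first: a_8 = 0, b_8 = 3/128 - π^2/4.
Then c_8 = (a_8 − i·b_8)/2 = -3·i/256 + i·π^2/8.

Final answer: -3·i/256 + i·π^2/8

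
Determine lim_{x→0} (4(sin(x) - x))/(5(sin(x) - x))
Both numerator and denominator → 0 as x → 0; this is a 0/0 indeterminate form.
Expand each to leading order near x = 0: numerator ~ -2·x^3/3, denominator ~ -5·x^3/6.
The limit of the ratio is 4/5.

Final answer: 4/5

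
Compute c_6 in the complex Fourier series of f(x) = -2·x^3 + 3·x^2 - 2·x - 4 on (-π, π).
Compute the real Fourier coefficients first: a_6 = 1/3, b_6 = 5/9 + 2·π^2/3.
Then c_6 = (a_6 − i·b_6)/2 = 1/6 - i·π^2/3 - 5·i/18.

Final answer: 1/6 - i·π^2/3 - 5·i/18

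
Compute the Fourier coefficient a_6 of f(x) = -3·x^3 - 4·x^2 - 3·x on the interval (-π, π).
a_6 = (1/π) ∫_{-π}^{π} f(x)·cos(6x) dx.
Evaluate the integral (use parity and integration by parts as needed): a_6 = -4/9.

Final answer: -4/9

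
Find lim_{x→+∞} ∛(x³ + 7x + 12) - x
This is an ∞ − ∞ indeterminate form.
Multiply by (A² + AB + B²)/(A² + AB + B²) where A = ∛(x³+7x + 12), B = x to use A³ − B³ = (A−B)(A²+AB+B²); the x³ terms cancel, leaving (7x + 12)/(A²+AB+B²) with denominator ~ 3x², so the limit is 0.
Limit = 0.

Final answer: 0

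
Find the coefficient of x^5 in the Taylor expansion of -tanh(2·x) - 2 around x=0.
Expand to order 5: -tanh(2·x) - 2 = -64·x^5/15 + 8·x^3/3 - 2·x - 2 + O(x^6).
The coefficient of x^5 is -64/15.

Final answer: -64/15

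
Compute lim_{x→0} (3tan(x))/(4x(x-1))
Both numerator and denominator → 0 as x → 0; this is a 0/0 indeterminate form.
Expand each to leading order near x = 0: numerator ~ 3·x, denominator ~ -4·x.
The limit of the ratio is -3/4.

Final answer: -3/4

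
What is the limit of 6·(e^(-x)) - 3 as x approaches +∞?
Evaluate the dominant behaviour as x → +∞; each term tends to a finite value or vanishes.
Limit = -3.

Final answer: -3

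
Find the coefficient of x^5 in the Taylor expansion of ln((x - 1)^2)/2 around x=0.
Expand to order 5: ln((x - 1)^2)/2 = -x^5/5 - x^4/4 - x^3/3 - x^2/2 - x + O(x^6).
The coefficient of x^5 is -1/5.

Final answer: -1/5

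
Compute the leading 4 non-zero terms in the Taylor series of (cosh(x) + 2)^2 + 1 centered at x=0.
x^6/20 + x^4/2 + 3·x^2 + 10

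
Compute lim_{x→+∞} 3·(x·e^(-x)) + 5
Evaluate the dominant behaviour as x → +∞; each term tends to a finite value or vanishes.
Limit = 5.

Final answer: 5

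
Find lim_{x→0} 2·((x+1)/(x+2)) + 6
Direct substitution at x = 0 gives 7.

Final answer: 7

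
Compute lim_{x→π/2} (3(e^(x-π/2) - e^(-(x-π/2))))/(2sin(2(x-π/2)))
Both numerator and denominator → 0 as x → π/2; this is a 0/0 indeterminate form.
Expand each to leading order near x = π/2: numerator ~ 6·(x - π/2), denominator ~ 4·(x - π/2).
The limit of the ratio is 3/2.

Final answer: 3/2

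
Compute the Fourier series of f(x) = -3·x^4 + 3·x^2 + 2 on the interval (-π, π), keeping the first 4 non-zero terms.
(-156 + 24·π^2)·cos(x) + (12 - 6·π^2)·cos(2·x) + (-28/9 + 8·π^2/3)·cos(3·x) - 3·π^4/5 + 2 + π^2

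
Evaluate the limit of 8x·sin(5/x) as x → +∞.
As x → +∞: let u = 5/x → 0⁺; then 8·x·sin(5/x) = 8·5·sin(u)/u → 8·5·1 = 40.
Limit = 40.

Final answer: 40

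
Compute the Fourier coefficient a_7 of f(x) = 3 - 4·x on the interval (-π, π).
a_7 = (1/π) ∫_{-π}^{π} f(x)·cos(7x) dx.
Evaluate the integral (use parity and integration by parts as needed): a_7 = 0.

Final answer: 0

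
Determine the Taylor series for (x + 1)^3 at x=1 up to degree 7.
8 + 12·(x - 1) + 6·(x - 1)^2 + (x - 1)^3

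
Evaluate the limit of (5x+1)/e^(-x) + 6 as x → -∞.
The quotient is an ∞/∞ indeterminate form as x → -∞.
Compare growth rates of the dominant terms (exponentials ≫ polynomials ≫ logarithms), or apply L'Hôpital's rule; the quotient → 0.
Adding the constant: 0 + 6 = 6. Limit = 6.

Final answer: 6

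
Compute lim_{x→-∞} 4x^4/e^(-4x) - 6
The quotient is an ∞/∞ indeterminate form as x → -∞.
Compare growth rates of the dominant terms (exponentials ≫ polynomials ≫ logarithms), or apply L'Hôpital's rule; the quotient → 0.
Adding the constant: 0 - 6 = -6. Limit = -6.

Final answer: -6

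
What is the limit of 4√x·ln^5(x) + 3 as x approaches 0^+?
The product is a 0·∞ indeterminate form at x → 0⁺.
Rewrite the product as 4·ln^5(x) / x^(-1/2) and apply L'Hôpital, or use the standard hierarchy x^(-1/2) ≫ |ln x|^5 as x → 0⁺.
The indeterminate product → 0, so the limit = 3.

Final answer: 3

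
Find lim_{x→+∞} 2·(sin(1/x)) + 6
Evaluate the dominant behaviour as x → +∞; each term tends to a finite value or vanishes.
Limit = 6.

Final answer: 6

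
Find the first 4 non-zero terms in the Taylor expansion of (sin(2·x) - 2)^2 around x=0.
16·x^3/3 + 4·x^2 - 8·x + 4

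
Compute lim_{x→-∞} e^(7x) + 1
Evaluate the dominant behaviour as x → -∞; each term tends to a finite value or vanishes.
Limit = 1.

Final answer: 1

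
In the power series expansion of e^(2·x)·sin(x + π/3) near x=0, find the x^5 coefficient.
Expand to order 5: e^(2·x)·sin(x + π/3) = x^5·(41/240 - 19·√(3)/120) + x^4·(1/2 - 7·√(3)/48) + x^3·(√(3)/6 + 11/12) + x^2·(1 + 3·√(3)/4) + x·(1/2 + √(3)) + √(3)/2 + O(x^6).
The coefficient of x^5 is 41/240 - 19·√(3)/120.

Final answer: 41/240 - 19·√(3)/120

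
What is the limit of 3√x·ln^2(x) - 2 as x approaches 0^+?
The product is a 0·∞ indeterminate form at x → 0⁺.
Rewrite the product as 3·ln^2(x) / x^(-1/2) and apply L'Hôpital, or use the standard hierarchy x^(-1/2) ≫ |ln x|^2 as x → 0⁺.
The indeterminate product → 0, so the limit = -2.

Final answer: -2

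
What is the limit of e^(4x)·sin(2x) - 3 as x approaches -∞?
Evaluate the dominant behaviour as x → -∞; each term tends to a finite value or vanishes.
Limit = -3.

Final answer: -3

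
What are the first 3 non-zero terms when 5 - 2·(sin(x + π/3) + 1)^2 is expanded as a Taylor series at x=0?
-2·x^2·(√(3)/2 + 1)^2·(-√(3)/(2·(√(3)/2 + 1)) + 1/(4·(√(3)/2 + 1)^2)) + x·(-2 - √(3)) - 2·(√(3)/2 + 1)^2 + 5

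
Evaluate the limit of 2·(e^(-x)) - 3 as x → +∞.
Evaluate the dominant behaviour as x → +∞; each term tends to a finite value or vanishes.
Limit = -3.

Final answer: -3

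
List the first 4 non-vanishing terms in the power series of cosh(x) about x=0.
x^6/720 + x^4/24 + x^2/2 + 1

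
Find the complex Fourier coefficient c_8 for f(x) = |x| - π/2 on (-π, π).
Compute the real Fourier coefficients first: a_8 = 0, b_8 = 0.
Then c_8 = (a_8 − i·b_8)/2 = 0.

Final answer: 0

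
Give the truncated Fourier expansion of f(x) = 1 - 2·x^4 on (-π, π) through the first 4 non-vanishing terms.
(-96 + 16·π^2)·cos(x) + (6 - 4·π^2)·cos(2·x) + (-32/27 + 16·π^2/9)·cos(3·x) - 2·π^4/5 + 1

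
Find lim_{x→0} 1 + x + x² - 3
Direct substitution at x = 0 gives -2.

Final answer: -2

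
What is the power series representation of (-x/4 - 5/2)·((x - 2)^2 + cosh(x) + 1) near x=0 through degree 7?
-x^7/2880 - x^6/288 - x^5/96 - 5·x^4/48 - 3·x^3/8 - 11·x^2/4 + 17·x/2 - 15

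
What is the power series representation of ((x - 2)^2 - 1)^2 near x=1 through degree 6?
4·(x - 1)^2 - 4·(x - 1)^3 + (x - 1)^4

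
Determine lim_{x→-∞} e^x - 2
Evaluate the dominant behaviour as x → -∞; each term tends to a finite value or vanishes.
Limit = -2.

Final answer: -2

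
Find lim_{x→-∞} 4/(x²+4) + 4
Evaluate the dominant behaviour as x → -∞; each term tends to a finite value or vanishes.
Limit = 4.

Final answer: 4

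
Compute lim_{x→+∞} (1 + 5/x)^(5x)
As x → +∞: write (1 + 5/x)^(5x) = ((1 + 5/x)^x)^5 → (e^5)^5 = e^25.
Limit = e^(25).

Final answer: e^(25)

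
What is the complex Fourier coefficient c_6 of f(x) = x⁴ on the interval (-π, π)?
Compute the real Fourier coefficients first: a_6 = -1/27 + 2·π^2/9, b_6 = 0.
Then c_6 = (a_6 − i·b_6)/2 = -1/54 + π^2/9.

Final answer: -1/54 + π^2/9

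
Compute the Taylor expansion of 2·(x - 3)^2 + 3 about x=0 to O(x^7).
2·x^2 - 12·x + 21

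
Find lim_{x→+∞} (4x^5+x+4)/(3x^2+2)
This is an ∞/∞ indeterminate form as x → +∞.
Divide numerator and denominator by x^5 and let the lower-order terms vanish; the numerator's degree 5 exceeds the denominator's degree 2, so the quotient diverges.
Limit = ∞.

Final answer: ∞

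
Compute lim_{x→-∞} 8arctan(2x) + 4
Evaluate the dominant behaviour as x → -∞; each term tends to a finite value or vanishes.
Limit = 4 - 4·π.

Final answer: 4 - 4·π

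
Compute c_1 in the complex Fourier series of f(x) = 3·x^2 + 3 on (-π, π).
Compute the real Fourier coefficients first: a_1 = -12, b_1 = 0.
Then c_1 = (a_1 − i·b_1)/2 = -6.

Final answer: -6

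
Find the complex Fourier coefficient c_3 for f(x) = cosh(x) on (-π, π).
Compute the real Fourier coefficients first: a_3 = -sinh(π)/(5·π), b_3 = 0.
Then c_3 = (a_3 − i·b_3)/2 = -sinh(π)/(10·π).

Final answer: -sinh(π)/(10·π)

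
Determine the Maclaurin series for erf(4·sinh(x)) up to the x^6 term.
2753·x^5/(15·√(π)) - 124·x^3/(3·√(π)) + 8·x/√(π)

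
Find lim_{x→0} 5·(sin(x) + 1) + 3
Direct substitution at x = 0 gives 8.

Final answer: 8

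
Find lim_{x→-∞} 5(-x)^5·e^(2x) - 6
The product is a 0·∞ indeterminate form at x → -∞.
Rewrite the product as 5(-x)^5 / e^(-2x) (an ∞/∞ form) and apply L'Hôpital, or use the standard hierarchy e^(2|x|) ≫ |(-x)^5| as x → -∞.
The indeterminate product → 0, so the limit = -6.

Final answer: -6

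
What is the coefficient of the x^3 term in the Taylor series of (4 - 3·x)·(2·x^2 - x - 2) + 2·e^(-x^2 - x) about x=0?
Expand to order 3: (4 - 3·x)·(2·x^2 - x - 2) + 2·e^(-x^2 - x) = -13·x^3/3 + 10·x^2 - 6 + O(x^4).
The coefficient of x^3 is -13/3.

Final answer: -13/3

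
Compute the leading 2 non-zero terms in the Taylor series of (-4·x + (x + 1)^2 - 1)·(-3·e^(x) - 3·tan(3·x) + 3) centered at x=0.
-9·x^3 + 24·x^2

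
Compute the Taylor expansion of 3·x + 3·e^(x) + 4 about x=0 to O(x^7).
x^6/240 + x^5/40 + x^4/8 + x^3/2 + 3·x^2/2 + 6·x + 7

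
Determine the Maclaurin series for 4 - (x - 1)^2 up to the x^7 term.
-x^2 + 2·x + 3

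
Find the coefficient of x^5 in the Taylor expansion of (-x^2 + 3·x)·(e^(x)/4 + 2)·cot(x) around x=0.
Expand to order 5: (-x^2 + 3·x)·(e^(x)/4 + 2)·cot(x) = 7·x^5/240 - 97·x^4/480 + x^3/2 - 17·x^2/8 - 3·x/2 + 27/4 + O(x^6).
The coefficient of x^5 is 7/240.

Final answer: 7/240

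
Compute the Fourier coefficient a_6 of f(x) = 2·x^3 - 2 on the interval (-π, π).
a_6 = (1/π) ∫_{-π}^{π} f(x)·cos(6x) dx.
Evaluate the integral (use parity and integration by parts as needed): a_6 = 0.

Final answer: 0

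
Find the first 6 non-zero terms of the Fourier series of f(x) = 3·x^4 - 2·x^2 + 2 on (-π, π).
(152 - 24·π^2)·cos(x) + (-11 + 6·π^2)·cos(2·x) + (8/3 - 8·π^2/3)·cos(3·x) + (-17/16 + 3·π^2/2)·cos(4·x) + (344/625 - 24·π^2/25)·cos(5·x) - 2·π^2/3 + 2 + 3·π^4/5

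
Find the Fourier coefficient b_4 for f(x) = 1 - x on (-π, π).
b_4 = (1/π) ∫_{-π}^{π} f(x)·sin(4x) dx.
Evaluate the integral (use parity and integration by parts as needed): b_4 = 1/2.

Final answer: 1/2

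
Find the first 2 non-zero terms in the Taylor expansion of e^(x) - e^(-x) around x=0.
x^3/3 + 2·x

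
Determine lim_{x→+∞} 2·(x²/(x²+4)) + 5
Evaluate the dominant behaviour as x → +∞; each term tends to a finite value or vanishes.
Limit = 7.

Final answer: 7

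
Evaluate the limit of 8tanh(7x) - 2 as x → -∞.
Evaluate the dominant behaviour as x → -∞; each term tends to a finite value or vanishes.
Limit = -10.

Final answer: -10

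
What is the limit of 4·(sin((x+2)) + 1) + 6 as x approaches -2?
Direct substitution at x = -2 gives 10.

Final answer: 10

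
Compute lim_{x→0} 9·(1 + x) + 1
Direct substitution at x = 0 gives 10.

Final answer: 10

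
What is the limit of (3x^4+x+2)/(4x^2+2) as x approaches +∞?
This is an ∞/∞ indeterminate form as x → +∞.
Divide numerator and denominator by x^4 and let the lower-order terms vanish; the numerator's degree 4 exceeds the denominator's degree 2, so the quotient diverges.
Limit = ∞.

Final answer: ∞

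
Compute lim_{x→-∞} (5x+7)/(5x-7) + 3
Evaluate the dominant behaviour as x → -∞; each term tends to a finite value or vanishes.
Limit = 4.

Final answer: 4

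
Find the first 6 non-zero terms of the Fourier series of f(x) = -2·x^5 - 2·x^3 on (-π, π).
(-456 - 4·π^4 + 76·π^2)·sin(x) + (-8·π^2 + 12 + 2·π^4)·sin(2·x) + (-4·π^4/3 - 88/81 + 44·π^2/27)·sin(3·x) + (-π^2/4 + 3/32 + π^4)·sin(4·x) + (-4·π^4/5 - 4·π^2/25 + 24/625)·sin(5·x) + (-4/81 + 8·π^2/27 + 2·π^4/3)·sin(6·x)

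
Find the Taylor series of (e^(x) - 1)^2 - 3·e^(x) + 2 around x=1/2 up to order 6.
-5·e^(1/2) + e + 3 + (-5·e^(1/2) + 2·e)·(x - 1/2) + (-27·e^(3/2) - 4·e^(5/2) - 5·e^(1/2) + 19·e + 17·e^(2))·(x - 1/2)^2/(-6·e^(1/2) - 2·e^(3/2) + 2 + 6·e) + (-39·e^(3/2) - 8·e^(5/2) - 5·e^(1/2) + 23·e + 29·e^(2))·(x - 1/2)^3/(-18·e^(1/2) - 6·e^(3/2) + 6 + 18·e) + (-63·e^(3/2) - 16·e^(5/2) - 5·e^(1/2) + 31·e + 53·e^(2))·(x - 1/2)^4/(-72·e^(1/2) - 24·e^(3/2) + 24 + 72·e) + (-111·e^(3/2) - 32·e^(5/2) - 5·e^(1/2) + 47·e + 101·e^(2))·(x - 1/2)^5/(-360·e^(1/2) - 120·e^(3/2) + 120 + 360·e) + (-207·e^(3/2) - 64·e^(5/2) - 5·e^(1/2) + 79·e + 197·e^(2))·(x - 1/2)^6/(-2160·e^(1/2) - 720·e^(3/2) + 720 + 2160·e)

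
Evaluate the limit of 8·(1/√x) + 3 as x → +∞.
Evaluate the dominant behaviour as x → +∞; each term tends to a finite value or vanishes.
Limit = 3.

Final answer: 3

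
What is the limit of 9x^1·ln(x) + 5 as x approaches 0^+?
The product is a 0·∞ indeterminate form at x → 0⁺.
Rewrite the product as 9·ln(x) / x^(-1) and apply L'Hôpital, or use the standard hierarchy x^(-1) ≫ |ln x| as x → 0⁺.
The indeterminate product → 0, so the limit = 5.

Final answer: 5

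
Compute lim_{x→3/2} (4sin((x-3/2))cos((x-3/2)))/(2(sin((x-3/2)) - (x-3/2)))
Both numerator and denominator → 0 as x → 3/2; this is a 0/0 indeterminate form.
Expand each to leading order near x = 3/2: numerator ~ 4·(x - 3/2), denominator ~ -(x - 3/2)^3/3.
The limit of the ratio is -∞.

Final answer: -∞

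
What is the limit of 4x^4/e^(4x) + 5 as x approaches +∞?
The quotient is an ∞/∞ indeterminate form as x → +∞.
The exponential denominator e^(4x) dominates the polynomial numerator (e^x ≫ x^4 as x → ∞), so the quotient → 0.
Adding the constant: 0 + 5 = 5. Limit = 5.

Final answer: 5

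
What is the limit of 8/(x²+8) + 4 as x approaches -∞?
Evaluate the dominant behaviour as x → -∞; each term tends to a finite value or vanishes.
Limit = 4.

Final answer: 4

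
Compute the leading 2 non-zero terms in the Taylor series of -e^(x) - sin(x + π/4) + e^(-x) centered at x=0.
x·(-2 - √(2)/2) - √(2)/2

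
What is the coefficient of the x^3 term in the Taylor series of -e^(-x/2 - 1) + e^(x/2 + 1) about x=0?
Expand to order 3: -e^(-x/2 - 1) + e^(x/2 + 1) = x^3·(e^(-1)/48 + e/48) + x^2·(-e^(-1)/8 + e/8) + x·(e^(-1)/2 + e/2) - e^(-1) + e + O(x^4).
The coefficient of x^3 is e^(-1)/48 + e/48.

Final answer: e^(-1)/48 + e/48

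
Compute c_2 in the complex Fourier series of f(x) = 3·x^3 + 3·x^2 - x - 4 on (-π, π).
Compute the real Fourier coefficients first: a_2 = 3, b_2 = 11/2 - 3·π^2.
Then c_2 = (a_2 − i·b_2)/2 = 3/2 - 11·i/4 + 3·i·π^2/2.

Final answer: 3/2 - 11·i/4 + 3·i·π^2/2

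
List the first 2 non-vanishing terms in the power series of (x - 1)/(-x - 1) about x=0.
1 - 2·x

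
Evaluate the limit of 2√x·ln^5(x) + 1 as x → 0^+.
The product is a 0·∞ indeterminate form at x → 0⁺.
Rewrite the product as 2·ln^5(x) / x^(-1/2) and apply L'Hôpital, or use the standard hierarchy x^(-1/2) ≫ |ln x|^5 as x → 0⁺.
The indeterminate product → 0, so the limit = 1.

Final answer: 1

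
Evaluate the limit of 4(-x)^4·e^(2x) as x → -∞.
This is a 0·∞ indeterminate form at x → -∞.
Rewrite the product as 4(-x)^4 / e^(-2x) (an ∞/∞ form) and apply L'Hôpital, or use the standard hierarchy e^(2|x|) ≫ |(-x)^4| as x → -∞.
The indeterminate product → 0, so the limit = 0.

Final answer: 0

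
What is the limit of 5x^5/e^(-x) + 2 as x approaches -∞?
The quotient is an ∞/∞ indeterminate form as x → -∞.
Compare growth rates of the dominant terms (exponentials ≫ polynomials ≫ logarithms), or apply L'Hôpital's rule; the quotient → 0.
Adding the constant: 0 + 2 = 2. Limit = 2.

Final answer: 2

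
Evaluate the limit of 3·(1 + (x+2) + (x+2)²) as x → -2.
Direct substitution at x = -2 gives 3.

Final answer: 3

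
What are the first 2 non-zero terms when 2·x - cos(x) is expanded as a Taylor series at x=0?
2·x - 1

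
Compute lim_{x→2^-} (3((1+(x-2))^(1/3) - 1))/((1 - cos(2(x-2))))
Both numerator and denominator → 0 as x → 2^-; this is a 0/0 indeterminate form.
Expand each to leading order near x = 2: numerator ~ (x - 2), denominator ~ 2·(x - 2)^2.
The limit of the ratio is -∞.

Final answer: -∞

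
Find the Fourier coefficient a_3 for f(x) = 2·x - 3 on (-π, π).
a_3 = (1/π) ∫_{-π}^{π} f(x)·cos(3x) dx.
Evaluate the integral (use parity and integration by parts as needed): a_3 = 0.

Final answer: 0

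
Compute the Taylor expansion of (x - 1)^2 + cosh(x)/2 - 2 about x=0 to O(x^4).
5·x^2/4 - 2·x - 1/2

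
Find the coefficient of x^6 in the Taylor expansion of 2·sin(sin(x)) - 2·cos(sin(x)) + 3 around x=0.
Expand to order 6: 2·sin(sin(x)) - 2·cos(sin(x)) + 3 = 37·x^6/360 + x^5/5 - 5·x^4/12 - 2·x^3/3 + x^2 + 2·x + 1 + O(x^7).
The coefficient of x^6 is 37/360.

Final answer: 37/360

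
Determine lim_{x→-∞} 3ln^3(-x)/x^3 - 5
The quotient is an ∞/∞ indeterminate form as x → -∞.
Compare growth rates of the dominant terms (exponentials ≫ polynomials ≫ logarithms), or apply L'Hôpital's rule; the quotient → 0.
Adding the constant: 0 - 5 = -5. Limit = -5.

Final answer: -5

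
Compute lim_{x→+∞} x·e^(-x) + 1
Evaluate the dominant behaviour as x → +∞; each term tends to a finite value or vanishes.
Limit = 1.

Final answer: 1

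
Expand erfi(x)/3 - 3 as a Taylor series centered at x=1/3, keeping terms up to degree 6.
-3 + erfi(1/3)/3 + 2·e^(1/9)·(x - 1/3)/(3·√(π)) + 2·e^(1/9)·(x - 1/3)^2/(9·√(π)) + 22·e^(1/9)·(x - 1/3)^3/(81·√(π)) + 29·e^(1/9)·(x - 1/3)^4/(243·√(π)) + 71·e^(1/9)·(x - 1/3)^5/(729·√(π)) + 1399·e^(1/9)·(x - 1/3)^6/(32805·√(π))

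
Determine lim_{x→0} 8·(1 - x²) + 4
Direct substitution at x = 0 gives 12.

Final answer: 12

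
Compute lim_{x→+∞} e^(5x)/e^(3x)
This is an ∞/∞ indeterminate form as x → +∞.
Rewrite e^(5x)/e^(3x) = e^((5−3)x) = e^(2x); the exponent coefficient is 2 > 0 so e^(2x) → ∞.
Limit = ∞.

Final answer: ∞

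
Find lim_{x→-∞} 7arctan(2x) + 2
Evaluate the dominant behaviour as x → -∞; each term tends to a finite value or vanishes.
Limit = 2 - 7·π/2.

Final answer: 2 - 7·π/2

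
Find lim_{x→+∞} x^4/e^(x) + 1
The quotient is an ∞/∞ indeterminate form as x → +∞.
The exponential denominator e^(x) dominates the polynomial numerator (e^x ≫ x^4 as x → ∞), so the quotient → 0.
Adding the constant: 0 + 1 = 1. Limit = 1.

Final answer: 1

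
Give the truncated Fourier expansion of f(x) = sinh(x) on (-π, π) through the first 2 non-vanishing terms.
sin(x)·sinh(π)/π - 4·sin(2·x)·sinh(π)/(5·π)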